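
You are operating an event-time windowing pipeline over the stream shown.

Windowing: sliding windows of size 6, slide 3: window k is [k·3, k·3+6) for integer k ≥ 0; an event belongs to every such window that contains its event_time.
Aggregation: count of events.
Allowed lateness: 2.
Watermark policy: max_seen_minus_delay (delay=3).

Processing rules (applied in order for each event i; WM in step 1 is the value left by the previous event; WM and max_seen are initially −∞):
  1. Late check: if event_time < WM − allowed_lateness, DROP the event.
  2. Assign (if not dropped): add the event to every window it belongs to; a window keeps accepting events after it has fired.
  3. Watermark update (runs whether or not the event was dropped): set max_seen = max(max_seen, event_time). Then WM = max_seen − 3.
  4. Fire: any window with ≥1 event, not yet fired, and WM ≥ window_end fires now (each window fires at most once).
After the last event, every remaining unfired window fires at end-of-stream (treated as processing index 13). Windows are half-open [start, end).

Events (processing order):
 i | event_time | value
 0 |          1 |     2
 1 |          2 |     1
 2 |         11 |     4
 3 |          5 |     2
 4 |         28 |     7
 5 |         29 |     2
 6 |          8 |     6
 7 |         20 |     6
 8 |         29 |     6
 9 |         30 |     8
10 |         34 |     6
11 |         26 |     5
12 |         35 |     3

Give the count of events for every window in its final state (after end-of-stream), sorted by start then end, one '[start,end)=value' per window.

i=0 t=1 v=2: → [0,6); WM=-2
i=1 t=2 v=1: → [0,6); WM=-1
i=2 t=11 v=4: → [9,15),[6,12); WM=8; [0,6) fires=2
i=3 t=5 v=2: DROP (t<8-2); WM=8
i=4 t=28 v=7: → [27,33),[24,30); WM=25; [6,12) fires=1 [9,15) fires=1
i=5 t=29 v=2: → [27,33),[24,30); WM=26
i=6 t=8 v=6: DROP (t<26-2); WM=26
i=7 t=20 v=6: DROP (t<26-2); WM=26
i=8 t=29 v=6: → [27,33),[24,30); WM=26
i=9 t=30 v=8: → [30,36),[27,33); WM=27
i=10 t=34 v=6: → [33,39),[30,36); WM=31; [24,30) fires=3
i=11 t=26 v=5: DROP (t<31-2); WM=31
i=12 t=35 v=3: → [33,39),[30,36); WM=32

[0,6)=2 [6,12)=1 [9,15)=1 [24,30)=3 [27,33)=4 [30,36)=3 [33,39)=2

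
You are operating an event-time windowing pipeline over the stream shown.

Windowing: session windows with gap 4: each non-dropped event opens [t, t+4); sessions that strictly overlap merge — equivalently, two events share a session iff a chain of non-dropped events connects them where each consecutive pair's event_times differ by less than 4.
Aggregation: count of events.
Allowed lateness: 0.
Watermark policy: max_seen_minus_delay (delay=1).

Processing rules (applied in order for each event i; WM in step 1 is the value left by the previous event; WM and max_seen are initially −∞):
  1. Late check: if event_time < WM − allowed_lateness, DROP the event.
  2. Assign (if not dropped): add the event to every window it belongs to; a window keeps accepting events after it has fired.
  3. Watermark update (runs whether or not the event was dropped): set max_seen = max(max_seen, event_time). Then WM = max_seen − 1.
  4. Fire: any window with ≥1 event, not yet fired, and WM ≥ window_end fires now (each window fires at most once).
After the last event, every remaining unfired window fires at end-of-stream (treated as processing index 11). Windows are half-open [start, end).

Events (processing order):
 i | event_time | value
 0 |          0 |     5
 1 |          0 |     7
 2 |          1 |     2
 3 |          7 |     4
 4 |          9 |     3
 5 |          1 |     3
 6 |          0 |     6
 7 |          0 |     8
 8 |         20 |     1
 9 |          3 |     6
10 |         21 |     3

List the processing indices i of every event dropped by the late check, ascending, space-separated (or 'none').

i=0 t=0 v=5: → [0,4); WM=-1
i=1 t=0 v=7: → [0,4); WM=-1
i=2 t=1 v=2: → [0,5); WM=0
i=3 t=7 v=4: → [7,11); WM=6
i=4 t=9 v=3: → [7,13); WM=8
i=5 t=1 v=3: DROP (t<8-0); WM=8
i=6 t=0 v=6: DROP (t<8-0); WM=8
i=7 t=0 v=8: DROP (t<8-0); WM=8
i=8 t=20 v=1: → [20,24); WM=19
i=9 t=3 v=6: DROP (t<19-0); WM=19
i=10 t=21 v=3: → [20,25); WM=20

5 6 7 9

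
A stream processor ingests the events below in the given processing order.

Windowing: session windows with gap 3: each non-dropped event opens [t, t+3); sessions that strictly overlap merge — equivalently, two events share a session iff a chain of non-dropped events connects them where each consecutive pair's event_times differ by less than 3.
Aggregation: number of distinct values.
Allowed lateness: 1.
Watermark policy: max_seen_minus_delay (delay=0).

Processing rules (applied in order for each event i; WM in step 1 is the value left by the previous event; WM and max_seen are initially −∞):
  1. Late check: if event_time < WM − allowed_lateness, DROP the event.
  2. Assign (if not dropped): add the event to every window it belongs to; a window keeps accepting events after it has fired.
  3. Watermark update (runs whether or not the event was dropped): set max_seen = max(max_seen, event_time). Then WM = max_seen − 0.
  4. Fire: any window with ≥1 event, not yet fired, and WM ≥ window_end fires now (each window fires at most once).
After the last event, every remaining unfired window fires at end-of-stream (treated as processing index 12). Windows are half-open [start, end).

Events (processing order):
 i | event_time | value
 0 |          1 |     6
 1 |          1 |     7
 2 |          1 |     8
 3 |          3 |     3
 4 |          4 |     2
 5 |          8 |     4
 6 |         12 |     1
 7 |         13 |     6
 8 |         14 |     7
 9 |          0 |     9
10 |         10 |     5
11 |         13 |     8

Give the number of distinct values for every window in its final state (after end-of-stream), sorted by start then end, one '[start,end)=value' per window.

[1,7)=5 [8,11)=1 [12,17)=4

i=0 t=1 v=6: → [1,4); WM=1
i=1 t=1 v=7: → [1,4); WM=1
i=2 t=1 v=8: → [1,4); WM=1
i=3 t=3 v=3: → [1,6); WM=3
i=4 t=4 v=2: → [1,7); WM=4
i=5 t=8 v=4: → [8,11); WM=8
i=6 t=12 v=1: → [12,15); WM=12
i=7 t=13 v=6: → [12,16); WM=13
i=8 t=14 v=7: → [12,17); WM=14
i=9 t=0 v=9: DROP (t<14-1); WM=14
i=10 t=10 v=5: DROP (t<14-1); WM=14
i=11 t=13 v=8: → [12,17); WM=14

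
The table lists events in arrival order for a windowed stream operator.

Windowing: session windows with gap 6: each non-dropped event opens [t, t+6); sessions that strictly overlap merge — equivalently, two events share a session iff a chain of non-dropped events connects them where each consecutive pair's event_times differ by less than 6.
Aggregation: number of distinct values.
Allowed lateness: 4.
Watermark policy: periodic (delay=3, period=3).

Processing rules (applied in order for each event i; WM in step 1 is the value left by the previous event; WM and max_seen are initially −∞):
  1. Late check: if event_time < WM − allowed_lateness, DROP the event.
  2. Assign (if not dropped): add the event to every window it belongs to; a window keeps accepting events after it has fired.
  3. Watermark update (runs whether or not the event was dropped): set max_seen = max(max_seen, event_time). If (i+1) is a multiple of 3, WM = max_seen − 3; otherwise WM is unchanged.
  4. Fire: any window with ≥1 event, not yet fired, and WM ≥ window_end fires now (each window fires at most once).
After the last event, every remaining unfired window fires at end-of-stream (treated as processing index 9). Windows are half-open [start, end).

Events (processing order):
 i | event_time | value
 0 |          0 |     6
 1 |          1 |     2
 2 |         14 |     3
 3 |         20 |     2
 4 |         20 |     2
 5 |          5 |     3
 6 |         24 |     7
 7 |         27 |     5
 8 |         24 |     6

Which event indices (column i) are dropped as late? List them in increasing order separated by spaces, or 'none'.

i=0 t=0 v=6: → [0,6); WM=−∞
i=1 t=1 v=2: → [0,7); WM=−∞
i=2 t=14 v=3: → [14,20); WM=11
i=3 t=20 v=2: → [20,26); WM=11
i=4 t=20 v=2: → [20,26); WM=11
i=5 t=5 v=3: DROP (t<11-4); WM=17
i=6 t=24 v=7: → [20,30); WM=17
i=7 t=27 v=5: → [20,33); WM=17
i=8 t=24 v=6: → [20,33); WM=24

5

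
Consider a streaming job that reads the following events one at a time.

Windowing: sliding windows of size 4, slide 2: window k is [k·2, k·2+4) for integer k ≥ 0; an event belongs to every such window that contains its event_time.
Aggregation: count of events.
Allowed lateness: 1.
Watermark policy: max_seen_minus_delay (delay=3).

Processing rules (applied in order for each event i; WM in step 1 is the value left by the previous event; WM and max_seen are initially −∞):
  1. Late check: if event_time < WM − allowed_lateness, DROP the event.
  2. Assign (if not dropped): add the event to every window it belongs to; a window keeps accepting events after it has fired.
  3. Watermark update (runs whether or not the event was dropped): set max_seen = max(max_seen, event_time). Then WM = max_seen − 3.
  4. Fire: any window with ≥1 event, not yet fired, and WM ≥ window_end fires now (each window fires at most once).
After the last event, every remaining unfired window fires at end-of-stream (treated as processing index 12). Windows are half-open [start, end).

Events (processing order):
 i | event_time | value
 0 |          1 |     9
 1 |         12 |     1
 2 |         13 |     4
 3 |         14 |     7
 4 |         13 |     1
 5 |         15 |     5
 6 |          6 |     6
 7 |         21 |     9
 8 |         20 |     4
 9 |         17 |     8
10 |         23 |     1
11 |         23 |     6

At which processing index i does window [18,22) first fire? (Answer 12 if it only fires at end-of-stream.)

i=0 t=1 v=9: → [0,4); WM=-2
i=1 t=12 v=1: → [12,16),[10,14); WM=9; [0,4) fires=1
i=2 t=13 v=4: → [12,16),[10,14); WM=10
i=3 t=14 v=7: → [14,18),[12,16); WM=11
i=4 t=13 v=1: → [12,16),[10,14); WM=11
i=5 t=15 v=5: → [14,18),[12,16); WM=12
i=6 t=6 v=6: DROP (t<12-1); WM=12
i=7 t=21 v=9: → [20,24),[18,22); WM=18; [10,14) fires=3 [12,16) fires=5 [14,18) fires=2
i=8 t=20 v=4: → [20,24),[18,22); WM=18
i=9 t=17 v=8: → [16,20),[14,18); WM=18
i=10 t=23 v=1: → [22,26),[20,24); WM=20; [16,20) fires=1
i=11 t=23 v=6: → [22,26),[20,24); WM=20

12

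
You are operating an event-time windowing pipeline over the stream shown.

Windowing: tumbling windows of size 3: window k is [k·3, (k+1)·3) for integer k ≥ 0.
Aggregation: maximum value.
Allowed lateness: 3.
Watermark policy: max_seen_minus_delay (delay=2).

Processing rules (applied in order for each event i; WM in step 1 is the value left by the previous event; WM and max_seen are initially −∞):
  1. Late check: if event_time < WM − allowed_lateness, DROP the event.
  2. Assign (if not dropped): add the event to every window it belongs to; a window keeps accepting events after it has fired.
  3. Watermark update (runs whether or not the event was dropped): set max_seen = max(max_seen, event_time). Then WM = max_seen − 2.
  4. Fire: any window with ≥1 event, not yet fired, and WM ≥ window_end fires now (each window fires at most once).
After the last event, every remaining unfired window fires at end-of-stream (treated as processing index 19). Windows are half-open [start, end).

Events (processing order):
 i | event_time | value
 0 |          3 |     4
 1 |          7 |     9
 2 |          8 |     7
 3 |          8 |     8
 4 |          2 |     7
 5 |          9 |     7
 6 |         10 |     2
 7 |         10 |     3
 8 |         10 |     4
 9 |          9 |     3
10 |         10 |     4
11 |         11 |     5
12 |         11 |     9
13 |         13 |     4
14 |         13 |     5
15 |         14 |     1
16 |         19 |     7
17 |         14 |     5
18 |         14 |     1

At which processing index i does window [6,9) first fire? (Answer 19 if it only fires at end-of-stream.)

11

i=0 t=3 v=4: → [3,6); WM=1
i=1 t=7 v=9: → [6,9); WM=5
i=2 t=8 v=7: → [6,9); WM=6; [3,6) fires=4
i=3 t=8 v=8: → [6,9); WM=6
i=4 t=2 v=7: DROP (t<6-3); WM=6
i=5 t=9 v=7: → [9,12); WM=7
i=6 t=10 v=2: → [9,12); WM=8
i=7 t=10 v=3: → [9,12); WM=8
i=8 t=10 v=4: → [9,12); WM=8
i=9 t=9 v=3: → [9,12); WM=8
i=10 t=10 v=4: → [9,12); WM=8
i=11 t=11 v=5: → [9,12); WM=9; [6,9) fires=9
i=12 t=11 v=9: → [9,12); WM=9
i=13 t=13 v=4: → [12,15); WM=11
i=14 t=13 v=5: → [12,15); WM=11
i=15 t=14 v=1: → [12,15); WM=12; [9,12) fires=9
i=16 t=19 v=7: → [18,21); WM=17; [12,15) fires=5
i=17 t=14 v=5: → [12,15); WM=17
i=18 t=14 v=1: → [12,15); WM=17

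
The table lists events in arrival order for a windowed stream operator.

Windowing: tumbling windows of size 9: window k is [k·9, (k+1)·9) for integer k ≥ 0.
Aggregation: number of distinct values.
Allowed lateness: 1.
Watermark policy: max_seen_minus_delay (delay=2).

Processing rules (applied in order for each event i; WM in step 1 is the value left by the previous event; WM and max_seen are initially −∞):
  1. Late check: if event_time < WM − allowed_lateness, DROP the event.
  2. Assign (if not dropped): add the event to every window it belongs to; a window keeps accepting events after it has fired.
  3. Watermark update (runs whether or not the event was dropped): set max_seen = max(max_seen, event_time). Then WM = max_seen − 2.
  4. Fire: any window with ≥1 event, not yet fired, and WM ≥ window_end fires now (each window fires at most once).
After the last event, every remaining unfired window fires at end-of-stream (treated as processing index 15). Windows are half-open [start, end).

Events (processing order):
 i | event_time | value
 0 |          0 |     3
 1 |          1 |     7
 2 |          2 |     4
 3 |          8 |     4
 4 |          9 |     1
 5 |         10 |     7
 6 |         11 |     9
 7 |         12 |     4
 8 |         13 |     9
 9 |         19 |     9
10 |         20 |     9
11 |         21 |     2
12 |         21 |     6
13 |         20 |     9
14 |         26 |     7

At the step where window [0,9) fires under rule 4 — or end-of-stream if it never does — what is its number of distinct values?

3

i=0 t=0 v=3: → [0,9); WM=-2
i=1 t=1 v=7: → [0,9); WM=-1
i=2 t=2 v=4: → [0,9); WM=0
i=3 t=8 v=4: → [0,9); WM=6
i=4 t=9 v=1: → [9,18); WM=7
i=5 t=10 v=7: → [9,18); WM=8
i=6 t=11 v=9: → [9,18); WM=9; [0,9) fires=3
i=7 t=12 v=4: → [9,18); WM=10
i=8 t=13 v=9: → [9,18); WM=11
i=9 t=19 v=9: → [18,27); WM=17
i=10 t=20 v=9: → [18,27); WM=18; [9,18) fires=4
i=11 t=21 v=2: → [18,27); WM=19
i=12 t=21 v=6: → [18,27); WM=19
i=13 t=20 v=9: → [18,27); WM=19
i=14 t=26 v=7: → [18,27); WM=24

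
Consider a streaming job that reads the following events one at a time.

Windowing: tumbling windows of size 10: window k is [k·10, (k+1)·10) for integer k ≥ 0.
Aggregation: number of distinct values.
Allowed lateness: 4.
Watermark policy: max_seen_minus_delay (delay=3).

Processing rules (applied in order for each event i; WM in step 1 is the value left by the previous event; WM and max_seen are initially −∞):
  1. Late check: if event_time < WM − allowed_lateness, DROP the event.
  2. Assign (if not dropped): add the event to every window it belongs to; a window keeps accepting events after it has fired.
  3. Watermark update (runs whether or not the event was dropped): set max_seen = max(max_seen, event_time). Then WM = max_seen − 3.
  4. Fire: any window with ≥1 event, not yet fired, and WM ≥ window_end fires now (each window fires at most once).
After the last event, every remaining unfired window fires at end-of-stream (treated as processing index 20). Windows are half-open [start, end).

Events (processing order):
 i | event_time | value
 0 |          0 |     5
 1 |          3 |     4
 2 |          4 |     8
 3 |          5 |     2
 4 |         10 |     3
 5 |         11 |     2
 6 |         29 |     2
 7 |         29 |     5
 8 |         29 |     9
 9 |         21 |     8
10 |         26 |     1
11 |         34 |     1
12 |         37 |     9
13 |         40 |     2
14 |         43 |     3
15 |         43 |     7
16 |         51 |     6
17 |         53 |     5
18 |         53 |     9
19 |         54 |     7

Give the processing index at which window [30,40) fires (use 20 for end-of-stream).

14

i=0 t=0 v=5: → [0,10); WM=-3
i=1 t=3 v=4: → [0,10); WM=0
i=2 t=4 v=8: → [0,10); WM=1
i=3 t=5 v=2: → [0,10); WM=2
i=4 t=10 v=3: → [10,20); WM=7
i=5 t=11 v=2: → [10,20); WM=8
i=6 t=29 v=2: → [20,30); WM=26; [0,10) fires=4 [10,20) fires=2
i=7 t=29 v=5: → [20,30); WM=26
i=8 t=29 v=9: → [20,30); WM=26
i=9 t=21 v=8: DROP (t<26-4); WM=26
i=10 t=26 v=1: → [20,30); WM=26
i=11 t=34 v=1: → [30,40); WM=31; [20,30) fires=4
i=12 t=37 v=9: → [30,40); WM=34
i=13 t=40 v=2: → [40,50); WM=37
i=14 t=43 v=3: → [40,50); WM=40; [30,40) fires=2
i=15 t=43 v=7: → [40,50); WM=40
i=16 t=51 v=6: → [50,60); WM=48
i=17 t=53 v=5: → [50,60); WM=50; [40,50) fires=3
i=18 t=53 v=9: → [50,60); WM=50
i=19 t=54 v=7: → [50,60); WM=51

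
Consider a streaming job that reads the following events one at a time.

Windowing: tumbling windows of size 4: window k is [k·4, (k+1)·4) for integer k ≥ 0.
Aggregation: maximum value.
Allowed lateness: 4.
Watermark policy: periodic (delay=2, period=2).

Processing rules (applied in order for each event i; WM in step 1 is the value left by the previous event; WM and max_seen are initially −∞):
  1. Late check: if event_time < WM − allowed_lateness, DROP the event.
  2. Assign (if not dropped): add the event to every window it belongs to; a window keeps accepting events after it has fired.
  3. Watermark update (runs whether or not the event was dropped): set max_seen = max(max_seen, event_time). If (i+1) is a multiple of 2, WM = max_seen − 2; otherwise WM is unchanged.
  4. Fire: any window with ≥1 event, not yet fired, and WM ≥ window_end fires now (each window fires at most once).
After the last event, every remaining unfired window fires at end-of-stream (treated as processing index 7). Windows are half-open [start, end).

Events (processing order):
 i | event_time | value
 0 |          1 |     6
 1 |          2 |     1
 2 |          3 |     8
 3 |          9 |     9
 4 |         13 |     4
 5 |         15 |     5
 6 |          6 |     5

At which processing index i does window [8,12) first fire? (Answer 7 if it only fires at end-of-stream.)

5

i=0 t=1 v=6: → [0,4); WM=−∞
i=1 t=2 v=1: → [0,4); WM=0
i=2 t=3 v=8: → [0,4); WM=0
i=3 t=9 v=9: → [8,12); WM=7; [0,4) fires=8
i=4 t=13 v=4: → [12,16); WM=7
i=5 t=15 v=5: → [12,16); WM=13; [8,12) fires=9
i=6 t=6 v=5: DROP (t<13-4); WM=13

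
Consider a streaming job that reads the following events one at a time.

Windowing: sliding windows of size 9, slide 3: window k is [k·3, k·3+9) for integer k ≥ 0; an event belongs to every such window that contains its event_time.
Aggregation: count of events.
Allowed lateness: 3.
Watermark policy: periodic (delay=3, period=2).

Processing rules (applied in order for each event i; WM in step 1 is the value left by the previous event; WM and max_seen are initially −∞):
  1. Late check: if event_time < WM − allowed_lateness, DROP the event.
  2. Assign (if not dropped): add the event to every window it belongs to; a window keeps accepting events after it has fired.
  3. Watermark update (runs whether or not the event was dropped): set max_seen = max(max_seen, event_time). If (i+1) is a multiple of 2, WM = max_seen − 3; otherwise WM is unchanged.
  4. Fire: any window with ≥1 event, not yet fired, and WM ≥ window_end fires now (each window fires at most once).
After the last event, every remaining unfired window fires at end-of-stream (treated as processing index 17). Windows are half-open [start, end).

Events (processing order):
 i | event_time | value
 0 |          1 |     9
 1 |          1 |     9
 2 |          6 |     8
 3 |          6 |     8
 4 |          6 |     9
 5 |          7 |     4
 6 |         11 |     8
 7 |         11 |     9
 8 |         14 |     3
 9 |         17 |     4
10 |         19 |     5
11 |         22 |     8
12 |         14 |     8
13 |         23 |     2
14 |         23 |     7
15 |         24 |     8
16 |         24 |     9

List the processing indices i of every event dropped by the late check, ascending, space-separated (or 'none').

i=0 t=1 v=9: → [0,9); WM=−∞
i=1 t=1 v=9: → [0,9); WM=-2
i=2 t=6 v=8: → [6,15),[3,12),[0,9); WM=-2
i=3 t=6 v=8: → [6,15),[3,12),[0,9); WM=3
i=4 t=6 v=9: → [6,15),[3,12),[0,9); WM=3
i=5 t=7 v=4: → [6,15),[3,12),[0,9); WM=4
i=6 t=11 v=8: → [9,18),[6,15),[3,12); WM=4
i=7 t=11 v=9: → [9,18),[6,15),[3,12); WM=8
i=8 t=14 v=3: → [12,21),[9,18),[6,15); WM=8
i=9 t=17 v=4: → [15,24),[12,21),[9,18); WM=14; [0,9) fires=6 [3,12) fires=6
i=10 t=19 v=5: → [18,27),[15,24),[12,21); WM=14
i=11 t=22 v=8: → [21,30),[18,27),[15,24); WM=19; [6,15) fires=7 [9,18) fires=4
i=12 t=14 v=8: DROP (t<19-3); WM=19
i=13 t=23 v=2: → [21,30),[18,27),[15,24); WM=20
i=14 t=23 v=7: → [21,30),[18,27),[15,24); WM=20
i=15 t=24 v=8: → [24,33),[21,30),[18,27); WM=21; [12,21) fires=3
i=16 t=24 v=9: → [24,33),[21,30),[18,27); WM=21

12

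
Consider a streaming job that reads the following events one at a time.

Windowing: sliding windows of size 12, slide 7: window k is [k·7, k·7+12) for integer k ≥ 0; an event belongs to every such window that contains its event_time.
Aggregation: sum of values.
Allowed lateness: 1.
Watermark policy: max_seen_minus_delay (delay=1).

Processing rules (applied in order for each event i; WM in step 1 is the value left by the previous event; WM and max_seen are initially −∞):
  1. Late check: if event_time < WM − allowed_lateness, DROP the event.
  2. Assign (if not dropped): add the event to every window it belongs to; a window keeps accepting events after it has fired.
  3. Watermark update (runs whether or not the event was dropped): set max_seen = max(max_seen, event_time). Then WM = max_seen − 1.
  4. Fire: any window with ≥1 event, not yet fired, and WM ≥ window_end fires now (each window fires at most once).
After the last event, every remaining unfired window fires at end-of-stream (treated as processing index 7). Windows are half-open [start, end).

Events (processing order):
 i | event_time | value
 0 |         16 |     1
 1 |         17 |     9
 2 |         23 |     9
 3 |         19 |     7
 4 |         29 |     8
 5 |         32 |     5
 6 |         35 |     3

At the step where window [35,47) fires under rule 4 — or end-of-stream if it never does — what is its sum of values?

i=0 t=16 v=1: → [14,26),[7,19); WM=15
i=1 t=17 v=9: → [14,26),[7,19); WM=16
i=2 t=23 v=9: → [21,33),[14,26); WM=22; [7,19) fires=10
i=3 t=19 v=7: DROP (t<22-1); WM=22
i=4 t=29 v=8: → [28,40),[21,33); WM=28; [14,26) fires=19
i=5 t=32 v=5: → [28,40),[21,33); WM=31
i=6 t=35 v=3: → [35,47),[28,40); WM=34; [21,33) fires=22

3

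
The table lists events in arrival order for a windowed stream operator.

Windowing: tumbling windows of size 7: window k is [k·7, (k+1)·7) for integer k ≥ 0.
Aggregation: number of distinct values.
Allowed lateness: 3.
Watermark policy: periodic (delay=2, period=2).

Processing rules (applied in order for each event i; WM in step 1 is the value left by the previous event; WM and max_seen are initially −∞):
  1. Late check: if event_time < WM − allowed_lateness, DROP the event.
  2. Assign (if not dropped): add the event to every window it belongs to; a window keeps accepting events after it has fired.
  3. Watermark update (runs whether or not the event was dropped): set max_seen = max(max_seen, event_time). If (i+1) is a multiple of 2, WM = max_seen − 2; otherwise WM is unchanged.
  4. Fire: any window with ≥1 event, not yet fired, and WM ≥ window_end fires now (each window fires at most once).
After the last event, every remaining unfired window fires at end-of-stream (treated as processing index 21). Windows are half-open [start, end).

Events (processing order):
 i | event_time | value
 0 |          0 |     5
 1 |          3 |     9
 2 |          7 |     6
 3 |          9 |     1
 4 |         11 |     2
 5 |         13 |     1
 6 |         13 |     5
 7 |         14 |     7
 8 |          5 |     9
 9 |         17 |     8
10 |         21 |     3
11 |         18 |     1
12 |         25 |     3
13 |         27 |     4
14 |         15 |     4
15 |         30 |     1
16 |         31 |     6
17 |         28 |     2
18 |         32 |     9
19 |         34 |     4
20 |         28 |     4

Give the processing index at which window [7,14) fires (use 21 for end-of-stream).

9

i=0 t=0 v=5: → [0,7); WM=−∞
i=1 t=3 v=9: → [0,7); WM=1
i=2 t=7 v=6: → [7,14); WM=1
i=3 t=9 v=1: → [7,14); WM=7; [0,7) fires=2
i=4 t=11 v=2: → [7,14); WM=7
i=5 t=13 v=1: → [7,14); WM=11
i=6 t=13 v=5: → [7,14); WM=11
i=7 t=14 v=7: → [14,21); WM=12
i=8 t=5 v=9: DROP (t<12-3); WM=12
i=9 t=17 v=8: → [14,21); WM=15; [7,14) fires=4
i=10 t=21 v=3: → [21,28); WM=15
i=11 t=18 v=1: → [14,21); WM=19
i=12 t=25 v=3: → [21,28); WM=19
i=13 t=27 v=4: → [21,28); WM=25; [14,21) fires=3
i=14 t=15 v=4: DROP (t<25-3); WM=25
i=15 t=30 v=1: → [28,35); WM=28; [21,28) fires=2
i=16 t=31 v=6: → [28,35); WM=28
i=17 t=28 v=2: → [28,35); WM=29
i=18 t=32 v=9: → [28,35); WM=29
i=19 t=34 v=4: → [28,35); WM=32
i=20 t=28 v=4: DROP (t<32-3); WM=32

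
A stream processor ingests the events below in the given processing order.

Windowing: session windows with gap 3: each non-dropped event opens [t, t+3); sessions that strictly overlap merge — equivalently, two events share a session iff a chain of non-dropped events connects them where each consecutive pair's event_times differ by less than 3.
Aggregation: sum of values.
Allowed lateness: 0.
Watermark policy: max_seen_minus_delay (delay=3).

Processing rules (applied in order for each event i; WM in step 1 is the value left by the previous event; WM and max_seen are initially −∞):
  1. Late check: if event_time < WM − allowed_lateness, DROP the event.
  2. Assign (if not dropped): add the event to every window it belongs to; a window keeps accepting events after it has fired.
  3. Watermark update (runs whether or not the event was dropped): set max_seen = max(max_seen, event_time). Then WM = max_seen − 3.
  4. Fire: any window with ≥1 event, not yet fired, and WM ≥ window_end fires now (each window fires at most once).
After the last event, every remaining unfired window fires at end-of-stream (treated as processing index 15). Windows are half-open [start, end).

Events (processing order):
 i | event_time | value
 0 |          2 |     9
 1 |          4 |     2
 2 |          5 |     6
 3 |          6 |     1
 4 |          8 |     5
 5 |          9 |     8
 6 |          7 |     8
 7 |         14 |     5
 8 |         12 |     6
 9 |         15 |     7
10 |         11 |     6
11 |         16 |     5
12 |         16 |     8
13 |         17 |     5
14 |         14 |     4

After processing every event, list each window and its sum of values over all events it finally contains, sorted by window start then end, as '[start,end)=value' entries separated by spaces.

i=0 t=2 v=9: → [2,5); WM=-1
i=1 t=4 v=2: → [2,7); WM=1
i=2 t=5 v=6: → [2,8); WM=2
i=3 t=6 v=1: → [2,9); WM=3
i=4 t=8 v=5: → [2,11); WM=5
i=5 t=9 v=8: → [2,12); WM=6
i=6 t=7 v=8: → [2,12); WM=6
i=7 t=14 v=5: → [14,17); WM=11
i=8 t=12 v=6: → [12,17); WM=11
i=9 t=15 v=7: → [12,18); WM=12
i=10 t=11 v=6: DROP (t<12-0); WM=12
i=11 t=16 v=5: → [12,19); WM=13
i=12 t=16 v=8: → [12,19); WM=13
i=13 t=17 v=5: → [12,20); WM=14
i=14 t=14 v=4: → [12,20); WM=14

[2,12)=39 [12,20)=40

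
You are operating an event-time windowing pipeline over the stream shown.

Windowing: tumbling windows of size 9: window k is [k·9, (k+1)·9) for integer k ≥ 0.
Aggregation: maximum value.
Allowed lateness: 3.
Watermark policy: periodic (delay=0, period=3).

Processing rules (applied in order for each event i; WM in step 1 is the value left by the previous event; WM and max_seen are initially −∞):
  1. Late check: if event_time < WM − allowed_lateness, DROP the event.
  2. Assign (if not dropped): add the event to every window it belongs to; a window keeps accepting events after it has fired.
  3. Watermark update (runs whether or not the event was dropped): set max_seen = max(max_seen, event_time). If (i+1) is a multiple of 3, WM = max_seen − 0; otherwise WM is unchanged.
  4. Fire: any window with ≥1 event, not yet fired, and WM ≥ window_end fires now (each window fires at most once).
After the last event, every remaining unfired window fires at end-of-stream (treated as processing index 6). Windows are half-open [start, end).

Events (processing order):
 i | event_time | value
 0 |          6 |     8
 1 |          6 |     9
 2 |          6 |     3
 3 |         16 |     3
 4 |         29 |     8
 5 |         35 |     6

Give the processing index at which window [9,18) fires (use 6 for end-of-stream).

i=0 t=6 v=8: → [0,9); WM=−∞
i=1 t=6 v=9: → [0,9); WM=−∞
i=2 t=6 v=3: → [0,9); WM=6
i=3 t=16 v=3: → [9,18); WM=6
i=4 t=29 v=8: → [27,36); WM=6
i=5 t=35 v=6: → [27,36); WM=35; [0,9) fires=9 [9,18) fires=3

5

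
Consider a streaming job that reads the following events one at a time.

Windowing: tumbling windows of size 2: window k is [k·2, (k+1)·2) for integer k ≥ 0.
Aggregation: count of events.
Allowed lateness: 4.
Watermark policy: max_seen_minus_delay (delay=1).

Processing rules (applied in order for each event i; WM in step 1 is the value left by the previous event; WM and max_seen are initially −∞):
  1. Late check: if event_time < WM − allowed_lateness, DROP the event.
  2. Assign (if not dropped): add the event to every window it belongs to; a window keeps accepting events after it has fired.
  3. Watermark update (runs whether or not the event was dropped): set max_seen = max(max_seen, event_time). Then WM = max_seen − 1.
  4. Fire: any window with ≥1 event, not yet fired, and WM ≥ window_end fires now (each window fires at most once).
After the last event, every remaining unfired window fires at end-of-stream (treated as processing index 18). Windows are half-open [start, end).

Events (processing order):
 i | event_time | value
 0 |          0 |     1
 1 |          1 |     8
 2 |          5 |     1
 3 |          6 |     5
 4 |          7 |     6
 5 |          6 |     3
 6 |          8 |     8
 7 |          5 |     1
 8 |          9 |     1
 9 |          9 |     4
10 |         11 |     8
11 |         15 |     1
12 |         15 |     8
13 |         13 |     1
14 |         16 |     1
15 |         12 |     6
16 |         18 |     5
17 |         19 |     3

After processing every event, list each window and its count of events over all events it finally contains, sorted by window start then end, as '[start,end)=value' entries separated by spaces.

[0,2)=2 [4,6)=2 [6,8)=3 [8,10)=3 [10,12)=1 [12,14)=2 [14,16)=2 [16,18)=1 [18,20)=2

i=0 t=0 v=1: → [0,2); WM=-1
i=1 t=1 v=8: → [0,2); WM=0
i=2 t=5 v=1: → [4,6); WM=4; [0,2) fires=2
i=3 t=6 v=5: → [6,8); WM=5
i=4 t=7 v=6: → [6,8); WM=6; [4,6) fires=1
i=5 t=6 v=3: → [6,8); WM=6
i=6 t=8 v=8: → [8,10); WM=7
i=7 t=5 v=1: → [4,6); WM=7
i=8 t=9 v=1: → [8,10); WM=8; [6,8) fires=3
i=9 t=9 v=4: → [8,10); WM=8
i=10 t=11 v=8: → [10,12); WM=10; [8,10) fires=3
i=11 t=15 v=1: → [14,16); WM=14; [10,12) fires=1
i=12 t=15 v=8: → [14,16); WM=14
i=13 t=13 v=1: → [12,14); WM=14; [12,14) fires=1
i=14 t=16 v=1: → [16,18); WM=15
i=15 t=12 v=6: → [12,14); WM=15
i=16 t=18 v=5: → [18,20); WM=17; [14,16) fires=2
i=17 t=19 v=3: → [18,20); WM=18; [16,18) fires=1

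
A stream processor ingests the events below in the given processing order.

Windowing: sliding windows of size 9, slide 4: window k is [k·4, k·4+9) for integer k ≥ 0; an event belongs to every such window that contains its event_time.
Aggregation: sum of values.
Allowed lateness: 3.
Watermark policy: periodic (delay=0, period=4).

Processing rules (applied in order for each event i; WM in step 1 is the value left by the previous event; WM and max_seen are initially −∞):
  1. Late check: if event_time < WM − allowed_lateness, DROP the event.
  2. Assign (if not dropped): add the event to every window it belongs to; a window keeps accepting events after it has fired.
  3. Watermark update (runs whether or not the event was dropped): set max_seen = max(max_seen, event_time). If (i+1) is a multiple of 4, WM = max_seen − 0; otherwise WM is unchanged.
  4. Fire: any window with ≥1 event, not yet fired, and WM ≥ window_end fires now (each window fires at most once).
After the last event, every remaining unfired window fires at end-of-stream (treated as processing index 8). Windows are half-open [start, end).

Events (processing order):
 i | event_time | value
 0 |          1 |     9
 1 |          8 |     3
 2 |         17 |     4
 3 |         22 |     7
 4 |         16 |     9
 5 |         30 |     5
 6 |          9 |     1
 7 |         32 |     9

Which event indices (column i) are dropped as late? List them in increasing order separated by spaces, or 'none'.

i=0 t=1 v=9: → [0,9); WM=−∞
i=1 t=8 v=3: → [8,17),[4,13),[0,9); WM=−∞
i=2 t=17 v=4: → [16,25),[12,21); WM=−∞
i=3 t=22 v=7: → [20,29),[16,25); WM=22; [0,9) fires=12 [4,13) fires=3 [8,17) fires=3 [12,21) fires=4
i=4 t=16 v=9: DROP (t<22-3); WM=22
i=5 t=30 v=5: → [28,37),[24,33); WM=22
i=6 t=9 v=1: DROP (t<22-3); WM=22
i=7 t=32 v=9: → [32,41),[28,37),[24,33); WM=32; [16,25) fires=11 [20,29) fires=7

4 6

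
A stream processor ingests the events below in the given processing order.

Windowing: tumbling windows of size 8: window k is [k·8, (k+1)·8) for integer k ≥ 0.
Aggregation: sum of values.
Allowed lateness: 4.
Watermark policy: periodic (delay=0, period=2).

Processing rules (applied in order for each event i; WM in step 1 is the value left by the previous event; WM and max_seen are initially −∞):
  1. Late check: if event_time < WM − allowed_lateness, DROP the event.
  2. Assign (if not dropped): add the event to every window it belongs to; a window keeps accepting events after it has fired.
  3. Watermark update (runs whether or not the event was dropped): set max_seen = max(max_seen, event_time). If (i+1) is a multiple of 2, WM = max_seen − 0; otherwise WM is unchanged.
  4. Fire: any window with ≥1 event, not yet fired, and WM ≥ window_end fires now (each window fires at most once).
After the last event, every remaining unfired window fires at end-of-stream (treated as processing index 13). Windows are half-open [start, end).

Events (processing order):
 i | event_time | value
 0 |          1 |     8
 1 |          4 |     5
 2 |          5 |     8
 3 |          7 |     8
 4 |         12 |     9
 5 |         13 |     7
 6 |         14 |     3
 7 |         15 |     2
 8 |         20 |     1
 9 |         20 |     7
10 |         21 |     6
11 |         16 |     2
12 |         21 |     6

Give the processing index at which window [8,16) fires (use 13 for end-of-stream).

i=0 t=1 v=8: → [0,8); WM=−∞
i=1 t=4 v=5: → [0,8); WM=4
i=2 t=5 v=8: → [0,8); WM=4
i=3 t=7 v=8: → [0,8); WM=7
i=4 t=12 v=9: → [8,16); WM=7
i=5 t=13 v=7: → [8,16); WM=13; [0,8) fires=29
i=6 t=14 v=3: → [8,16); WM=13
i=7 t=15 v=2: → [8,16); WM=15
i=8 t=20 v=1: → [16,24); WM=15
i=9 t=20 v=7: → [16,24); WM=20; [8,16) fires=21
i=10 t=21 v=6: → [16,24); WM=20
i=11 t=16 v=2: → [16,24); WM=21
i=12 t=21 v=6: → [16,24); WM=21

9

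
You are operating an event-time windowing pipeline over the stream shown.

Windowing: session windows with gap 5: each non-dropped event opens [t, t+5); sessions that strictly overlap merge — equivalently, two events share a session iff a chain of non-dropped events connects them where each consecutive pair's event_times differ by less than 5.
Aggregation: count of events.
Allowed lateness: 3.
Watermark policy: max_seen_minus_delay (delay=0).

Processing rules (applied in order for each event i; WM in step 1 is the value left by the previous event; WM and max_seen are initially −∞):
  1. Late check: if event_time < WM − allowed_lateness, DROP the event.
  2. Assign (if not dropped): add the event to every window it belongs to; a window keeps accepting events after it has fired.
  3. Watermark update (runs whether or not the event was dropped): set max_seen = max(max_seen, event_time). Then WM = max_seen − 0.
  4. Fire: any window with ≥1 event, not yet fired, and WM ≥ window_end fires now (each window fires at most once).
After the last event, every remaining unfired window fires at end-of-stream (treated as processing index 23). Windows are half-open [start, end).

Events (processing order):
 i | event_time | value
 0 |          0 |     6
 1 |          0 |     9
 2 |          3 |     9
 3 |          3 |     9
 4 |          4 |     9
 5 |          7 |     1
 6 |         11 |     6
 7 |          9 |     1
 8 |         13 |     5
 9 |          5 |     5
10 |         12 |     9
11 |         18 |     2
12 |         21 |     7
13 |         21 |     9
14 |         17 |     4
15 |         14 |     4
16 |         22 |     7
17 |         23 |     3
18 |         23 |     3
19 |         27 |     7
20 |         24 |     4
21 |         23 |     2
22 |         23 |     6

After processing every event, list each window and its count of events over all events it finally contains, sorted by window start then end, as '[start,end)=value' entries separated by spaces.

i=0 t=0 v=6: → [0,5); WM=0
i=1 t=0 v=9: → [0,5); WM=0
i=2 t=3 v=9: → [0,8); WM=3
i=3 t=3 v=9: → [0,8); WM=3
i=4 t=4 v=9: → [0,9); WM=4
i=5 t=7 v=1: → [0,12); WM=7
i=6 t=11 v=6: → [0,16); WM=11
i=7 t=9 v=1: → [0,16); WM=11
i=8 t=13 v=5: → [0,18); WM=13
i=9 t=5 v=5: DROP (t<13-3); WM=13
i=10 t=12 v=9: → [0,18); WM=13
i=11 t=18 v=2: → [18,23); WM=18
i=12 t=21 v=7: → [18,26); WM=21
i=13 t=21 v=9: → [18,26); WM=21
i=14 t=17 v=4: DROP (t<21-3); WM=21
i=15 t=14 v=4: DROP (t<21-3); WM=21
i=16 t=22 v=7: → [18,27); WM=22
i=17 t=23 v=3: → [18,28); WM=23
i=18 t=23 v=3: → [18,28); WM=23
i=19 t=27 v=7: → [18,32); WM=27
i=20 t=24 v=4: → [18,32); WM=27
i=21 t=23 v=2: DROP (t<27-3); WM=27
i=22 t=23 v=6: DROP (t<27-3); WM=27

[0,18)=10 [18,32)=8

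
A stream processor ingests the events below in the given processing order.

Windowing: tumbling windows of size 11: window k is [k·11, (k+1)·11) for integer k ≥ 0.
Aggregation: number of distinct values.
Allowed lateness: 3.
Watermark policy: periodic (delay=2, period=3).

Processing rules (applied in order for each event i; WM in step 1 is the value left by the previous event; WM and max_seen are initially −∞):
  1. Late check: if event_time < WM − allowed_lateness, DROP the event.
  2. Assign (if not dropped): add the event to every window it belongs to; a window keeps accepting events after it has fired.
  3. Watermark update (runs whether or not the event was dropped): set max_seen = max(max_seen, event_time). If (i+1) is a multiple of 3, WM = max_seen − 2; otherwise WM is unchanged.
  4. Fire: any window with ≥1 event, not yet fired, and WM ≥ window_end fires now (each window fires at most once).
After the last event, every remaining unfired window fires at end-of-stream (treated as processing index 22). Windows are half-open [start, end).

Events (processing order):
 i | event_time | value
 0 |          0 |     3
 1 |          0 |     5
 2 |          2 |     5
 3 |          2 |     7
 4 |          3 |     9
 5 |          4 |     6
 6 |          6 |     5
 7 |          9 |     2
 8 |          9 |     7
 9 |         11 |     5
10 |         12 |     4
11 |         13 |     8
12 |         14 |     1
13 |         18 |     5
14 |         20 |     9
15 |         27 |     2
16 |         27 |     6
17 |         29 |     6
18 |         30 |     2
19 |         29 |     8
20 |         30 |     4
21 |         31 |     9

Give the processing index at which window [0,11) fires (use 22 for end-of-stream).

11

i=0 t=0 v=3: → [0,11); WM=−∞
i=1 t=0 v=5: → [0,11); WM=−∞
i=2 t=2 v=5: → [0,11); WM=0
i=3 t=2 v=7: → [0,11); WM=0
i=4 t=3 v=9: → [0,11); WM=0
i=5 t=4 v=6: → [0,11); WM=2
i=6 t=6 v=5: → [0,11); WM=2
i=7 t=9 v=2: → [0,11); WM=2
i=8 t=9 v=7: → [0,11); WM=7
i=9 t=11 v=5: → [11,22); WM=7
i=10 t=12 v=4: → [11,22); WM=7
i=11 t=13 v=8: → [11,22); WM=11; [0,11) fires=6
i=12 t=14 v=1: → [11,22); WM=11
i=13 t=18 v=5: → [11,22); WM=11
i=14 t=20 v=9: → [11,22); WM=18
i=15 t=27 v=2: → [22,33); WM=18
i=16 t=27 v=6: → [22,33); WM=18
i=17 t=29 v=6: → [22,33); WM=27; [11,22) fires=5
i=18 t=30 v=2: → [22,33); WM=27
i=19 t=29 v=8: → [22,33); WM=27
i=20 t=30 v=4: → [22,33); WM=28
i=21 t=31 v=9: → [22,33); WM=28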